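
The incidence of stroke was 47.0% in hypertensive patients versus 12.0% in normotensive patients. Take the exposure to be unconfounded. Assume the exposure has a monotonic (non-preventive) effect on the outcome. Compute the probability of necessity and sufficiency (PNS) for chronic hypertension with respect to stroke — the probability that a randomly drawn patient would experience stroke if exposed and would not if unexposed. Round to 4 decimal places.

PNS ≈ 0.3500

p₁ = 0.47, p₀ = 0.12.
Under exogeneity and monotonicity, PNS = p₁ − p₀.
PNS = 0.47 − 0.12 = 0.35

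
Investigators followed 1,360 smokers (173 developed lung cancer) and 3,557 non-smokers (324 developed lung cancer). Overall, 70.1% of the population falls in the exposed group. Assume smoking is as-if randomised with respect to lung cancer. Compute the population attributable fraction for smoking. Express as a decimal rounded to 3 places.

PAF ≈ 0.218

p₁ = P(outcome | exposed) = 173/1360 = 0.12721
p₀ = P(outcome | unexposed) = 324/3557 = 0.091088
Overall risk P(Y=1) = π·p₁ + (1−π)·p₀ = 0.701×0.12721 + 0.299×0.091088 = 0.11641.
Under exogeneity, PAF = [P(Y=1) − p₀] / P(Y=1).
PAF = (0.11641 − 0.091088) / 0.11641 ≈ 0.2175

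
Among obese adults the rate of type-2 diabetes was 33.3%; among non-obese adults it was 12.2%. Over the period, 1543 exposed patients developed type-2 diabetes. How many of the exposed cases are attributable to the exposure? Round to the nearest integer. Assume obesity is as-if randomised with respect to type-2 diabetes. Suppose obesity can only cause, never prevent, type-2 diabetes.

p₁ = 0.333, p₀ = 0.122.
PN = (p₁ − p₀)/p₁ = (0.333 − 0.122) / 0.333 ≈ 0.63363.
Attributable cases ≈ PN × (exposed cases) = 0.63363 × 1543 ≈ 977.70.

about 978 cases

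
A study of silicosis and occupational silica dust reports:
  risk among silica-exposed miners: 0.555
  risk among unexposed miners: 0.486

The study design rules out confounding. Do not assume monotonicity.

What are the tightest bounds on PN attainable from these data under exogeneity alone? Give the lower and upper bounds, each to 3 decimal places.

Let p₁ = 0.555, p₀ = 0.486.
Under exogeneity alone the bounds on PN are max{0,(p₁−p₀)/p₁} ≤ PN ≤ min{1,(1−p₀)/p₁}.
  lower = (p₁ − p₀)/p₁ = 0.069 / 0.555 ≈ 0.1243
  upper = min{1, (1 − p₀)/p₁} = 0.514 / 0.555 ≈ 0.9261

0.124 ≤ PN ≤ 0.926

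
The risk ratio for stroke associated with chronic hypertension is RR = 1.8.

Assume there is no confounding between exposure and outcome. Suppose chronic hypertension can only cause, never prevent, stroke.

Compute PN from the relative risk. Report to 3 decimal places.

PN ≈ 0.444

Under exogeneity and monotonicity, PN = (RR − 1) / RR = 1 − 1/RR.
PN = (1.8 − 1) / 1.8 = 0.8 / 1.8 ≈ 0.4444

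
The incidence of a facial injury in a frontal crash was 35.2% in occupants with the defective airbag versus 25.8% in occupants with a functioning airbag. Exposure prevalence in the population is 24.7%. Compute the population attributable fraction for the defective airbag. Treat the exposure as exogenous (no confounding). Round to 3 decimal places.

p₁ = 0.352, p₀ = 0.258.
Overall risk P(Y=1) = π·p₁ + (1−π)·p₀ = 0.247×0.352 + 0.753×0.258 = 0.28122.
Under exogeneity, PAF = [P(Y=1) − p₀] / P(Y=1).
PAF = (0.28122 − 0.258) / 0.28122 ≈ 0.0826

PAF ≈ 0.083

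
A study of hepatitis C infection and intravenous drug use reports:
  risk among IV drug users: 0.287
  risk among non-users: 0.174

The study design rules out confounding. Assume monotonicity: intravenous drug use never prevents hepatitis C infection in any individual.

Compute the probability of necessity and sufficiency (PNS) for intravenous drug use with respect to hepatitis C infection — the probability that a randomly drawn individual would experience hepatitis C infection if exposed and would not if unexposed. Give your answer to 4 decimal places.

Let p₁ = 0.287, p₀ = 0.174.
Under exogeneity and monotonicity, PNS = p₁ − p₀.
PNS = 0.287 − 0.174 = 0.113

PNS ≈ 0.1130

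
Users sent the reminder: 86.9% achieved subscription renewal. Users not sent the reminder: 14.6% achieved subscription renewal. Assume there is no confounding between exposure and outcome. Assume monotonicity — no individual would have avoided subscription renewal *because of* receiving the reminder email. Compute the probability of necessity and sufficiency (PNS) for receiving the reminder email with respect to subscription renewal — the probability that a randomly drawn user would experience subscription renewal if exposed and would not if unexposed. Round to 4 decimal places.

p₁ = 0.869, p₀ = 0.146.
Under exogeneity and monotonicity, PNS = p₁ − p₀.
PNS = 0.869 − 0.146 = 0.723

PNS ≈ 0.7230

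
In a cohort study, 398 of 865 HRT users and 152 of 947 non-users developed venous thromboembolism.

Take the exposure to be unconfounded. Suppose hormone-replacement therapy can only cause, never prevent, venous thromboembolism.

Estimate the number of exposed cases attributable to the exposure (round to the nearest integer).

p₁ = P(outcome | exposed) = 398/865 = 0.46012
p₀ = P(outcome | unexposed) = 152/947 = 0.16051
PN = (p₁ − p₀)/p₁ = (0.46012 − 0.16051) / 0.46012 ≈ 0.65116.
Attributable cases ≈ PN × (exposed cases) = 0.65116 × 398 ≈ 259.16.

about 259 cases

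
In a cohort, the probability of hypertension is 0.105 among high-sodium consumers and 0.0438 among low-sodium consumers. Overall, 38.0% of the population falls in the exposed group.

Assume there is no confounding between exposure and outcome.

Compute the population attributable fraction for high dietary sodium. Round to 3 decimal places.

Let p₁ = 0.105, p₀ = 0.0438.
Overall risk P(Y=1) = π·p₁ + (1−π)·p₀ = 0.38×0.105 + 0.62×0.0438 = 0.067056.
Under exogeneity, PAF = [P(Y=1) − p₀] / P(Y=1).
PAF = (0.067056 − 0.0438) / 0.067056 ≈ 0.3468

PAF ≈ 0.347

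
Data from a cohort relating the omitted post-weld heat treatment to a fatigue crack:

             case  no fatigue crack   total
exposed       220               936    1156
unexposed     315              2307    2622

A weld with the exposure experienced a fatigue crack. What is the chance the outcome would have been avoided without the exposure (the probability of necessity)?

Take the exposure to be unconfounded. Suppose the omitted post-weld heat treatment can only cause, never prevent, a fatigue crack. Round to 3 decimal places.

PN ≈ 0.369

p₁ = P(outcome | exposed) = 220/1156 = 0.19031
p₀ = P(outcome | unexposed) = 315/2622 = 0.12014
Under exogeneity and monotonicity, PN = (p₁ − p₀) / p₁.
PN = (0.19031 − 0.12014) / 0.19031 = 0.070174 / 0.19031 ≈ 0.3687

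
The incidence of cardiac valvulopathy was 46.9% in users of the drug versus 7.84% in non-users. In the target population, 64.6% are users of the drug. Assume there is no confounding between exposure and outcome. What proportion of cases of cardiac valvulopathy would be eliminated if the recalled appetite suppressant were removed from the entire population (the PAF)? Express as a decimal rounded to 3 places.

p₁ = 0.469, p₀ = 0.0784.
Overall risk P(Y=1) = π·p₁ + (1−π)·p₀ = 0.646×0.469 + 0.354×0.0784 = 0.33073.
Under exogeneity, PAF = [P(Y=1) − p₀] / P(Y=1).
PAF = (0.33073 − 0.0784) / 0.33073 ≈ 0.7629

PAF ≈ 0.763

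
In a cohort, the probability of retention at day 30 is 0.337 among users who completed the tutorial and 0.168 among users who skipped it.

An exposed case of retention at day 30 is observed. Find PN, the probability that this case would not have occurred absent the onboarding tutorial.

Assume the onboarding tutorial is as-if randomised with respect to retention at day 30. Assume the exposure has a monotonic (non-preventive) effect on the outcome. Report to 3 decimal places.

Let p₁ = 0.337, p₀ = 0.168.
Under exogeneity and monotonicity, PN = (p₁ − p₀) / p₁.
PN = (0.337 − 0.168) / 0.337 = 0.169 / 0.337 ≈ 0.5015

PN ≈ 0.501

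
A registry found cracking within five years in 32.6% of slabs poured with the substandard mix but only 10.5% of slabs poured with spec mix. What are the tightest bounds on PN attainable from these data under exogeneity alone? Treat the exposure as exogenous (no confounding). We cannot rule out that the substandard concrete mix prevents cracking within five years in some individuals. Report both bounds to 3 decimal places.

0.678 ≤ PN ≤ 1.000

p₁ = 0.326, p₀ = 0.105.
Under exogeneity alone the bounds on PN are max{0,(p₁−p₀)/p₁} ≤ PN ≤ min{1,(1−p₀)/p₁}.
  lower = (p₁ − p₀)/p₁ = 0.221 / 0.326 ≈ 0.6779
  upper = min{1, (1 − p₀)/p₁} = 0.895 / 0.326 ≈ 2.7454 → capped at 1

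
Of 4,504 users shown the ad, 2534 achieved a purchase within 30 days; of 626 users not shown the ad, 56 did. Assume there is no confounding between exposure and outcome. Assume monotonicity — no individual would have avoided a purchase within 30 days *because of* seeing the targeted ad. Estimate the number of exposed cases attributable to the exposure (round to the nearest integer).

about 2131 cases

p₁ = P(outcome | exposed) = 2534/4504 = 0.56261
p₀ = P(outcome | unexposed) = 56/626 = 0.089457
PN = (p₁ − p₀)/p₁ = (0.56261 − 0.089457) / 0.56261 ≈ 0.84100.
Attributable cases ≈ PN × (exposed cases) = 0.84100 × 2534 ≈ 2131.09.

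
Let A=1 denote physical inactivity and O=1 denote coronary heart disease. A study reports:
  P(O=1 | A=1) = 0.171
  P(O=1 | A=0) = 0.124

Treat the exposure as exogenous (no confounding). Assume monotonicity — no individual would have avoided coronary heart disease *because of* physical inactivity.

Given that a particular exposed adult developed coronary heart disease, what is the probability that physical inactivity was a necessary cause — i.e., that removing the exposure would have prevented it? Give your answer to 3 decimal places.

PN ≈ 0.275

Let p₁ = 0.171, p₀ = 0.124.
Under exogeneity and monotonicity, PN = (p₁ − p₀) / p₁.
PN = (0.171 − 0.124) / 0.171 = 0.047 / 0.171 ≈ 0.2749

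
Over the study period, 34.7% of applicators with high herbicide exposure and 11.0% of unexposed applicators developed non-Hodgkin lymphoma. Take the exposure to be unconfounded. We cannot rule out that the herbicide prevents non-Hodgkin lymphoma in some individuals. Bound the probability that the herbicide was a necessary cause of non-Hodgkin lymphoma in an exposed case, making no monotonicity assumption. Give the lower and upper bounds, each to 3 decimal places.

0.683 ≤ PN ≤ 1.000

p₁ = 0.347, p₀ = 0.11.
Under exogeneity alone the bounds on PN are max{0,(p₁−p₀)/p₁} ≤ PN ≤ min{1,(1−p₀)/p₁}.
  lower = (p₁ − p₀)/p₁ = 0.237 / 0.347 ≈ 0.6830
  upper = min{1, (1 − p₀)/p₁} = 0.89 / 0.347 ≈ 2.5648 → capped at 1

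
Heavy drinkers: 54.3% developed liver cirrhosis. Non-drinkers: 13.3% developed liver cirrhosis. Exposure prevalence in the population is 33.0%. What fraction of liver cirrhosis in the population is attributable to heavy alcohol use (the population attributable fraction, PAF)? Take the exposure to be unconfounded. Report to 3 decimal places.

p₁ = 0.543, p₀ = 0.133.
Overall risk P(Y=1) = π·p₁ + (1−π)·p₀ = 0.33×0.543 + 0.67×0.133 = 0.2683.
Under exogeneity, PAF = [P(Y=1) − p₀] / P(Y=1).
PAF = (0.2683 − 0.133) / 0.2683 ≈ 0.5043

PAF ≈ 0.504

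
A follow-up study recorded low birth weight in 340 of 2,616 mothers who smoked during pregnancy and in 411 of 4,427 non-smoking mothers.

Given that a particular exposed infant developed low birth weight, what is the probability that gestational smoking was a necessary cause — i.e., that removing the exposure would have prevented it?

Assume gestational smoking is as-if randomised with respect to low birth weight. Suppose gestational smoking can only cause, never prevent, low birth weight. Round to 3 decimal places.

PN ≈ 0.286

p₁ = P(outcome | exposed) = 340/2616 = 0.12997
p₀ = P(outcome | unexposed) = 411/4427 = 0.092839
Under exogeneity and monotonicity, PN = (p₁ − p₀) / p₁.
PN = (0.12997 − 0.092839) / 0.12997 = 0.03713 / 0.12997 ≈ 0.2857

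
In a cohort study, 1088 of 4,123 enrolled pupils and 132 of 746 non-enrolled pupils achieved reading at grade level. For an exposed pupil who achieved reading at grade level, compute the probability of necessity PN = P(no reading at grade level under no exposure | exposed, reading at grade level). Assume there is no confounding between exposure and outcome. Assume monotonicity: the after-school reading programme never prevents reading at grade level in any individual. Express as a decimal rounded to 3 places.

PN ≈ 0.329

p₁ = P(outcome | exposed) = 1088/4123 = 0.26389
p₀ = P(outcome | unexposed) = 132/746 = 0.17694
Under exogeneity and monotonicity, PN = (p₁ − p₀) / p₁.
PN = (0.26389 − 0.17694) / 0.26389 = 0.086942 / 0.26389 ≈ 0.3295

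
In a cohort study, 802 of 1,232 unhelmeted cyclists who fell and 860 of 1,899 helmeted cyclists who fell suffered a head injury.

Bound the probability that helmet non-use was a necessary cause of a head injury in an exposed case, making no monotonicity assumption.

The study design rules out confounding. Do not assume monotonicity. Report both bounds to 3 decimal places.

0.304 ≤ PN ≤ 0.840

p₁ = P(outcome | exposed) = 802/1232 = 0.65097
p₀ = P(outcome | unexposed) = 860/1899 = 0.45287
Under exogeneity alone the bounds on PN are max{0,(p₁−p₀)/p₁} ≤ PN ≤ min{1,(1−p₀)/p₁}.
  lower = (p₁ − p₀)/p₁ = 0.1981 / 0.65097 ≈ 0.3043
  upper = min{1, (1 − p₀)/p₁} = 0.54713 / 0.65097 ≈ 0.8405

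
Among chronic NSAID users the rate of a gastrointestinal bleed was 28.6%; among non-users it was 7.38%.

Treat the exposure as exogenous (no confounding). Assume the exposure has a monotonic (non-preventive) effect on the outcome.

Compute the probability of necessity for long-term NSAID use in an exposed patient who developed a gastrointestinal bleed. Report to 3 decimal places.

PN ≈ 0.742

p₁ = 0.286, p₀ = 0.0738.
Under exogeneity and monotonicity, PN = (p₁ − p₀) / p₁.
PN = (0.286 − 0.0738) / 0.286 = 0.2122 / 0.286 ≈ 0.7420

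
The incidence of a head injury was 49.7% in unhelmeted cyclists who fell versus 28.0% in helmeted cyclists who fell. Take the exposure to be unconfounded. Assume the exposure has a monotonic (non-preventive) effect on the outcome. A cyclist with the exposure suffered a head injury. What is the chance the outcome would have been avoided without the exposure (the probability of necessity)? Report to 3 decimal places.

PN ≈ 0.437

p₁ = 0.497, p₀ = 0.28.
Under exogeneity and monotonicity, PN = (p₁ − p₀) / p₁.
PN = (0.497 − 0.28) / 0.497 = 0.217 / 0.497 ≈ 0.4366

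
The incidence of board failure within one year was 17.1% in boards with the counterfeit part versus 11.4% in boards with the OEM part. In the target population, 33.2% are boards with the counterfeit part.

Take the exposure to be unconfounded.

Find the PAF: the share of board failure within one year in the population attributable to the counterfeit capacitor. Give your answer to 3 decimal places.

p₁ = 0.171, p₀ = 0.114.
Overall risk P(Y=1) = π·p₁ + (1−π)·p₀ = 0.332×0.171 + 0.668×0.114 = 0.13292.
Under exogeneity, PAF = [P(Y=1) − p₀] / P(Y=1).
PAF = (0.13292 − 0.114) / 0.13292 ≈ 0.1424

PAF ≈ 0.142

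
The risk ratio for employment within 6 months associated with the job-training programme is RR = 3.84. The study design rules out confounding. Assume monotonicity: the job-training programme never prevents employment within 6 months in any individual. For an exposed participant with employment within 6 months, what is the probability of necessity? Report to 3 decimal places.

PN ≈ 0.740

Under exogeneity and monotonicity, PN = (RR − 1) / RR = 1 − 1/RR.
PN = (3.84 − 1) / 3.84 = 2.84 / 3.84 ≈ 0.7396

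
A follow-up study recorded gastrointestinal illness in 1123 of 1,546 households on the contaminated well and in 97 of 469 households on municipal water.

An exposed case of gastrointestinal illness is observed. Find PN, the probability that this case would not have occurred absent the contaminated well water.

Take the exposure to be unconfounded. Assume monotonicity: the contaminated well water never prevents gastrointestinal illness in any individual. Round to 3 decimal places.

p₁ = P(outcome | exposed) = 1123/1546 = 0.72639
p₀ = P(outcome | unexposed) = 97/469 = 0.20682
Under exogeneity and monotonicity, PN = (p₁ − p₀) / p₁.
PN = (0.72639 − 0.20682) / 0.72639 = 0.51957 / 0.72639 ≈ 0.7153

PN ≈ 0.715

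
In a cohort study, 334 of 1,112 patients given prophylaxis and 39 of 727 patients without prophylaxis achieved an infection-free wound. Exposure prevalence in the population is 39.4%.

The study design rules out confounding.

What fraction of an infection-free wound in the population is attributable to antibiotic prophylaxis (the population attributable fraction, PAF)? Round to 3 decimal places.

PAF ≈ 0.644

p₁ = P(outcome | exposed) = 334/1112 = 0.30036
p₀ = P(outcome | unexposed) = 39/727 = 0.053645
Overall risk P(Y=1) = π·p₁ + (1−π)·p₀ = 0.394×0.30036 + 0.606×0.053645 = 0.15085.
Under exogeneity, PAF = [P(Y=1) − p₀] / P(Y=1).
PAF = (0.15085 − 0.053645) / 0.15085 ≈ 0.6444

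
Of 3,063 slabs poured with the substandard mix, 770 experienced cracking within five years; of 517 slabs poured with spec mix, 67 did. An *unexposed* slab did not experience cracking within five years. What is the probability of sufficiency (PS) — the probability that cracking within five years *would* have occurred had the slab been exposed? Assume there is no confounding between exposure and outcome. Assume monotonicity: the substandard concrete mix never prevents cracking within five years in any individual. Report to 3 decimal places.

PS ≈ 0.140

p₁ = P(outcome | exposed) = 770/3063 = 0.25139
p₀ = P(outcome | unexposed) = 67/517 = 0.12959
Under exogeneity and monotonicity, PS = (p₁ − p₀) / (1 − p₀).
PS = (0.25139 − 0.12959) / (1 − 0.12959) = 0.12179 / 0.87041 ≈ 0.1399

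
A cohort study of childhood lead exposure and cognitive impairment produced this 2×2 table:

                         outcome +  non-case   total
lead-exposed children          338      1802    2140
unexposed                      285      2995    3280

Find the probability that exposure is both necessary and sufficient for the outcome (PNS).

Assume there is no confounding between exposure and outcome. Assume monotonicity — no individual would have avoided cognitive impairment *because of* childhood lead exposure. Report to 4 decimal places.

PNS ≈ 0.0711

p₁ = P(outcome | exposed) = 338/2140 = 0.15794
p₀ = P(outcome | unexposed) = 285/3280 = 0.08689
Under exogeneity and monotonicity, PNS = p₁ − p₀.
PNS = 0.15794 − 0.08689 = 0.071054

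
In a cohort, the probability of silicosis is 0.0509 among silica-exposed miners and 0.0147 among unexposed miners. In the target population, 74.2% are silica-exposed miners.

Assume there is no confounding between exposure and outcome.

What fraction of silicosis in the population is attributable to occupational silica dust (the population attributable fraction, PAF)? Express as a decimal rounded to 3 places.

PAF ≈ 0.646

Let p₁ = 0.0509, p₀ = 0.0147.
Overall risk P(Y=1) = π·p₁ + (1−π)·p₀ = 0.742×0.0509 + 0.258×0.0147 = 0.04156.
Under exogeneity, PAF = [P(Y=1) − p₀] / P(Y=1).
PAF = (0.04156 − 0.0147) / 0.04156 ≈ 0.6463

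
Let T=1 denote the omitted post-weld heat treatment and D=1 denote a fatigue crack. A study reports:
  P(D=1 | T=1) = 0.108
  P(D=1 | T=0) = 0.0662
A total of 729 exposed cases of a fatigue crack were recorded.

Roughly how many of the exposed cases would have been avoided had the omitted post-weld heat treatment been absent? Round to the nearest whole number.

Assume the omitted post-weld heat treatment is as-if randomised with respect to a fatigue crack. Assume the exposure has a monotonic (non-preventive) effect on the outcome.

Let p₁ = 0.108, p₀ = 0.0662.
PN = (p₁ − p₀)/p₁ = (0.108 − 0.0662) / 0.108 ≈ 0.38704.
Attributable cases ≈ PN × (exposed cases) = 0.38704 × 729 ≈ 282.15.

about 282 cases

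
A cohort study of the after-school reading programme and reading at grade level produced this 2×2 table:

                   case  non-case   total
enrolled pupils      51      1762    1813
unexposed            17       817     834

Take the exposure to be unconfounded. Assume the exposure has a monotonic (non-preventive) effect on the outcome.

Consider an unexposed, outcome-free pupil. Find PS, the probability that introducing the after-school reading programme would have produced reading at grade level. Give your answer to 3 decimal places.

p₁ = P(outcome | exposed) = 51/1813 = 0.02813
p₀ = P(outcome | unexposed) = 17/834 = 0.020384
Under exogeneity and monotonicity, PS = (p₁ − p₀)/(1 − p₀).
PS = (0.02813 − 0.020384) / 0.97962 ≈ 0.0079

PS ≈ 0.008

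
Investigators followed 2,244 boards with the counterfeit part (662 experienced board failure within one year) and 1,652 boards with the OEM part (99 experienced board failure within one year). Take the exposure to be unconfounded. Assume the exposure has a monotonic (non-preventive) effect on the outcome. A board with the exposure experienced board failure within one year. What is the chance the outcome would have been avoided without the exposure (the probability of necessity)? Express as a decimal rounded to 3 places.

PN ≈ 0.797

p₁ = P(outcome | exposed) = 662/2244 = 0.29501
p₀ = P(outcome | unexposed) = 99/1652 = 0.059927
Under exogeneity and monotonicity, PN = (p₁ − p₀) / p₁.
PN = (0.29501 − 0.059927) / 0.29501 = 0.23508 / 0.29501 ≈ 0.7969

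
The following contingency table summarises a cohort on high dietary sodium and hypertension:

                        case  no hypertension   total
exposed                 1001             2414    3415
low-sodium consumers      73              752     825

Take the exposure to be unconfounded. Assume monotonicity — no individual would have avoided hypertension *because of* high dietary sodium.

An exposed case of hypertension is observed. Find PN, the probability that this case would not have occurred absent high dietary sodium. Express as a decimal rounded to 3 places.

p₁ = P(outcome | exposed) = 1001/3415 = 0.29312
p₀ = P(outcome | unexposed) = 73/825 = 0.088485
Under exogeneity and monotonicity, PN = (p₁ − p₀)/p₁.
PN = (0.29312 − 0.088485) / 0.29312 ≈ 0.6981

PN ≈ 0.698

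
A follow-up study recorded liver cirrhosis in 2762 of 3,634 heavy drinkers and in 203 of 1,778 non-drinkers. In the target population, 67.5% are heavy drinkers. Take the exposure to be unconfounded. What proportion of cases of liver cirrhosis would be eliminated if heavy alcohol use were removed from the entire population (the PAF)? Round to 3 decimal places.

p₁ = P(outcome | exposed) = 2762/3634 = 0.76004
p₀ = P(outcome | unexposed) = 203/1778 = 0.11417
Overall risk P(Y=1) = π·p₁ + (1−π)·p₀ = 0.675×0.76004 + 0.325×0.11417 = 0.55014.
Under exogeneity, PAF = [P(Y=1) − p₀] / P(Y=1).
PAF = (0.55014 − 0.11417) / 0.55014 ≈ 0.7925

PAF ≈ 0.792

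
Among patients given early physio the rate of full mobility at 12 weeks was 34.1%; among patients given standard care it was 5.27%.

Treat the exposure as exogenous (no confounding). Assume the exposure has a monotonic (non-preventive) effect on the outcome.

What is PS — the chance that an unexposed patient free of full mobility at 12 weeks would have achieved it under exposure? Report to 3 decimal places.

PS ≈ 0.304

p₁ = 0.341, p₀ = 0.0527.
Under exogeneity and monotonicity, PS = (p₁ − p₀) / (1 − p₀).
PS = (0.341 − 0.0527) / (1 − 0.0527) = 0.2883 / 0.9473 ≈ 0.3043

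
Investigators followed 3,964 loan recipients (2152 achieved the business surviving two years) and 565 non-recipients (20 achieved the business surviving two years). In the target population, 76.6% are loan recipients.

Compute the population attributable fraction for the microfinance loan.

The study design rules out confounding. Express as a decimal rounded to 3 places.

PAF ≈ 0.917

p₁ = P(outcome | exposed) = 2152/3964 = 0.54289
p₀ = P(outcome | unexposed) = 20/565 = 0.035398
Overall risk P(Y=1) = π·p₁ + (1−π)·p₀ = 0.766×0.54289 + 0.234×0.035398 = 0.42413.
Under exogeneity, PAF = [P(Y=1) − p₀] / P(Y=1).
PAF = (0.42413 − 0.035398) / 0.42413 ≈ 0.9165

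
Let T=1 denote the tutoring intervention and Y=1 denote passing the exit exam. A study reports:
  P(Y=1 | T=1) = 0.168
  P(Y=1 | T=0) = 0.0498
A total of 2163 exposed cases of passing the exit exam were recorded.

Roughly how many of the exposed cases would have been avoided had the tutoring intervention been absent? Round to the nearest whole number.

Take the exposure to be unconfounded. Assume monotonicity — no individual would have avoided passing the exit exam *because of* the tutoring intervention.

Let p₁ = 0.168, p₀ = 0.0498.
PN = (p₁ − p₀)/p₁ = (0.168 − 0.0498) / 0.168 ≈ 0.70357.
Attributable cases ≈ PN × (exposed cases) = 0.70357 × 2163 ≈ 1521.83.

about 1522 cases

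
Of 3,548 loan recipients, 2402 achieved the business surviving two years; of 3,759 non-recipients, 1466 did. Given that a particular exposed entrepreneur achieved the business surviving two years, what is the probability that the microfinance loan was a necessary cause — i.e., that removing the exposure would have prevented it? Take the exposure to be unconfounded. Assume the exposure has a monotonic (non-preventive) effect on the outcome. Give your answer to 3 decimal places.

PN ≈ 0.424

p₁ = P(outcome | exposed) = 2402/3548 = 0.677
p₀ = P(outcome | unexposed) = 1466/3759 = 0.39
Under exogeneity and monotonicity, PN = (p₁ − p₀) / p₁.
PN = (0.677 − 0.39) / 0.677 = 0.287 / 0.677 ≈ 0.4239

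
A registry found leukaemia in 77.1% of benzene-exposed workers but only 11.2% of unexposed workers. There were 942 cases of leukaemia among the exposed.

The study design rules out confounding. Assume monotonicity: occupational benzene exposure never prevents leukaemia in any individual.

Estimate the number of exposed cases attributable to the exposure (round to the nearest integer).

about 805 cases

p₁ = 0.771, p₀ = 0.112.
PN = (p₁ − p₀)/p₁ = (0.771 − 0.112) / 0.771 ≈ 0.85473.
Attributable cases ≈ PN × (exposed cases) = 0.85473 × 942 ≈ 805.16.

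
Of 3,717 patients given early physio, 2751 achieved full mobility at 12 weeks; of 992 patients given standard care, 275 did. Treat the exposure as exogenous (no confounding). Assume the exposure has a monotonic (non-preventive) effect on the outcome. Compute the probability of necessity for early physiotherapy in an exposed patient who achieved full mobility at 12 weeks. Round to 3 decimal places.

p₁ = P(outcome | exposed) = 2751/3717 = 0.74011
p₀ = P(outcome | unexposed) = 275/992 = 0.27722
Under exogeneity and monotonicity, PN = (p₁ − p₀) / p₁.
PN = (0.74011 − 0.27722) / 0.74011 = 0.4629 / 0.74011 ≈ 0.6254

PN ≈ 0.625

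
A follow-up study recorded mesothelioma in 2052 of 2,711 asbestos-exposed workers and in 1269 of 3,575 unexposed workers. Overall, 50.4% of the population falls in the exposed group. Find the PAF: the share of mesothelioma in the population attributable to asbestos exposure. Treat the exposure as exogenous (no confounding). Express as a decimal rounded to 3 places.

p₁ = P(outcome | exposed) = 2052/2711 = 0.75692
p₀ = P(outcome | unexposed) = 1269/3575 = 0.35497
Overall risk P(Y=1) = π·p₁ + (1−π)·p₀ = 0.504×0.75692 + 0.496×0.35497 = 0.55755.
Under exogeneity, PAF = [P(Y=1) − p₀] / P(Y=1).
PAF = (0.55755 − 0.35497) / 0.55755 ≈ 0.3633

PAF ≈ 0.363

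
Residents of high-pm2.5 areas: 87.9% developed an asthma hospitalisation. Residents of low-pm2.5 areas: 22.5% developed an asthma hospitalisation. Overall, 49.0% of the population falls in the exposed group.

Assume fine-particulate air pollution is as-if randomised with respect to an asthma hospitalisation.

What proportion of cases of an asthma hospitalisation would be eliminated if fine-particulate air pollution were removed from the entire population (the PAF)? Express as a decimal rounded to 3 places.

PAF ≈ 0.588

p₁ = 0.879, p₀ = 0.225.
Overall risk P(Y=1) = π·p₁ + (1−π)·p₀ = 0.49×0.879 + 0.51×0.225 = 0.54546.
Under exogeneity, PAF = [P(Y=1) − p₀] / P(Y=1).
PAF = (0.54546 − 0.225) / 0.54546 ≈ 0.5875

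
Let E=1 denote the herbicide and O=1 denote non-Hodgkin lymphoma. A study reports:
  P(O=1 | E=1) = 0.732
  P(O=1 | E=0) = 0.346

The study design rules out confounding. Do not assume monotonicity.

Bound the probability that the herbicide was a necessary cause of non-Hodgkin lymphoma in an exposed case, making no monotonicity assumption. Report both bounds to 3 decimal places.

Let p₁ = 0.732, p₀ = 0.346.
Under exogeneity alone the bounds on PN are max{0,(p₁−p₀)/p₁} ≤ PN ≤ min{1,(1−p₀)/p₁}.
  lower = (p₁ − p₀)/p₁ = 0.386 / 0.732 ≈ 0.5273
  upper = min{1, (1 − p₀)/p₁} = 0.654 / 0.732 ≈ 0.8934

0.527 ≤ PN ≤ 0.893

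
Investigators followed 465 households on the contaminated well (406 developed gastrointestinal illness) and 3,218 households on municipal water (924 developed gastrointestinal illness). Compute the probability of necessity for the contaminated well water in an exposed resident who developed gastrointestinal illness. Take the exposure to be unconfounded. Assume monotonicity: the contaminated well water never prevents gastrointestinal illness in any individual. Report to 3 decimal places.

p₁ = P(outcome | exposed) = 406/465 = 0.87312
p₀ = P(outcome | unexposed) = 924/3218 = 0.28713
Under exogeneity and monotonicity, PN = (p₁ − p₀) / p₁.
PN = (0.87312 − 0.28713) / 0.87312 = 0.58598 / 0.87312 ≈ 0.6711

PN ≈ 0.671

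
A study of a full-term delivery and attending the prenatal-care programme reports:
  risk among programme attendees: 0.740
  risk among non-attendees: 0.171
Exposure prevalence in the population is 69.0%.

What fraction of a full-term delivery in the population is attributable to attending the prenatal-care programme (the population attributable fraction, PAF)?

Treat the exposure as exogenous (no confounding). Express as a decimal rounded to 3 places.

Let p₁ = 0.74, p₀ = 0.171.
Overall risk P(Y=1) = π·p₁ + (1−π)·p₀ = 0.69×0.74 + 0.31×0.171 = 0.56361.
Under exogeneity, PAF = [P(Y=1) − p₀] / P(Y=1).
PAF = (0.56361 − 0.171) / 0.56361 ≈ 0.6966

PAF ≈ 0.697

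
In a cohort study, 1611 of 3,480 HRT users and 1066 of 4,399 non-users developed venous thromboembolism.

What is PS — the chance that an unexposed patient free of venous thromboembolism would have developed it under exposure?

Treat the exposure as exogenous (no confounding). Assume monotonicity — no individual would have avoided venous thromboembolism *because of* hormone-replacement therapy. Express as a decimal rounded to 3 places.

PS ≈ 0.291

p₁ = P(outcome | exposed) = 1611/3480 = 0.46293
p₀ = P(outcome | unexposed) = 1066/4399 = 0.24233
Under exogeneity and monotonicity, PS = (p₁ − p₀) / (1 − p₀).
PS = (0.46293 − 0.24233) / (1 − 0.24233) = 0.2206 / 0.75767 ≈ 0.2912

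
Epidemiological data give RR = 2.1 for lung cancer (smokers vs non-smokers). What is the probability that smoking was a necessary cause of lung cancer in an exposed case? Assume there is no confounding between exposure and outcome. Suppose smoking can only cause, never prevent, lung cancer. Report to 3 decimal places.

Under exogeneity and monotonicity, PN = (RR − 1) / RR = 1 − 1/RR.
PN = (2.1 − 1) / 2.1 = 1.1 / 2.1 ≈ 0.5238

PN ≈ 0.524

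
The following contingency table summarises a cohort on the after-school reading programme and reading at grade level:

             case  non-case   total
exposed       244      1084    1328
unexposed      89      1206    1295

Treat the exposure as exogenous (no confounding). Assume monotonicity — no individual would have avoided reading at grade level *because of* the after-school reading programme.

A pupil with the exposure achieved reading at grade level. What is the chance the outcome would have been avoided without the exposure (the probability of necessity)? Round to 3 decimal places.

PN ≈ 0.626

p₁ = P(outcome | exposed) = 244/1328 = 0.18373
p₀ = P(outcome | unexposed) = 89/1295 = 0.068726
Under exogeneity and monotonicity, PN = (p₁ − p₀)/p₁.
PN = (0.18373 − 0.068726) / 0.18373 ≈ 0.6260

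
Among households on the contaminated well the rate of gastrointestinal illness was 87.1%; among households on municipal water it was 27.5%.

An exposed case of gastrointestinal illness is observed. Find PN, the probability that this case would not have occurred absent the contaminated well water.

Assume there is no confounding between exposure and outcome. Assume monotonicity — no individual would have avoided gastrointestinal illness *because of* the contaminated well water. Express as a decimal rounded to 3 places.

p₁ = 0.871, p₀ = 0.275.
Under exogeneity and monotonicity, PN = (p₁ − p₀) / p₁.
PN = (0.871 − 0.275) / 0.871 = 0.596 / 0.871 ≈ 0.6843

PN ≈ 0.684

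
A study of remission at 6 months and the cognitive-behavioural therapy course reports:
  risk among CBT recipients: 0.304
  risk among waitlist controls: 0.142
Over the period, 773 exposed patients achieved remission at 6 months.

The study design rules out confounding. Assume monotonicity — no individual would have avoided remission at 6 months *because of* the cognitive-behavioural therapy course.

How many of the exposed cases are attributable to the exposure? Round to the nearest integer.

about 412 cases

Let p₁ = 0.304, p₀ = 0.142.
PN = (p₁ − p₀)/p₁ = (0.304 − 0.142) / 0.304 ≈ 0.53289.
Attributable cases ≈ PN × (exposed cases) = 0.53289 × 773 ≈ 411.93.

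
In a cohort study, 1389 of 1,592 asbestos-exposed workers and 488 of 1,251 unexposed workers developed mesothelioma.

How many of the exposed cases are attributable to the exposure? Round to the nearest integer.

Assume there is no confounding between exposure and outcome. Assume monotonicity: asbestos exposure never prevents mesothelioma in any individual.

p₁ = P(outcome | exposed) = 1389/1592 = 0.87249
p₀ = P(outcome | unexposed) = 488/1251 = 0.39009
PN = (p₁ − p₀)/p₁ = (0.87249 − 0.39009) / 0.87249 ≈ 0.55290.
Attributable cases ≈ PN × (exposed cases) = 0.55290 × 1389 ≈ 767.98.

about 768 cases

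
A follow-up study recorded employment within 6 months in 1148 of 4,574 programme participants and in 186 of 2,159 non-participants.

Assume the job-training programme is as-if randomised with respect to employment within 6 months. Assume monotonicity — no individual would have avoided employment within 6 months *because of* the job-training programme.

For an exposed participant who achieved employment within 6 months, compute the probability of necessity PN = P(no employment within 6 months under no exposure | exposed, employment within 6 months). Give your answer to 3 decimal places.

p₁ = P(outcome | exposed) = 1148/4574 = 0.25098
p₀ = P(outcome | unexposed) = 186/2159 = 0.086151
Under exogeneity and monotonicity, PN = (p₁ − p₀) / p₁.
PN = (0.25098 − 0.086151) / 0.25098 = 0.16483 / 0.25098 ≈ 0.6567

PN ≈ 0.657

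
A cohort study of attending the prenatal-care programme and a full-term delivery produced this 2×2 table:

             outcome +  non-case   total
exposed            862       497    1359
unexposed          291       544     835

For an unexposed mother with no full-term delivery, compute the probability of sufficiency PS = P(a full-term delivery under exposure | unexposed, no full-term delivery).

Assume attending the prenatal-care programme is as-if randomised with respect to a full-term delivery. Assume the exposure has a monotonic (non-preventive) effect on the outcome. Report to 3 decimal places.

PS ≈ 0.439

p₁ = P(outcome | exposed) = 862/1359 = 0.63429
p₀ = P(outcome | unexposed) = 291/835 = 0.3485
Under exogeneity and monotonicity, PS = (p₁ − p₀)/(1 − p₀).
PS = (0.63429 − 0.3485) / 0.6515 ≈ 0.4387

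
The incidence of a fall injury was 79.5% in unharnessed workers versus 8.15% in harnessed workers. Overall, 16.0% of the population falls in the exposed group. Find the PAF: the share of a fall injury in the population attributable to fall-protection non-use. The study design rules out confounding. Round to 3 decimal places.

p₁ = 0.795, p₀ = 0.0815.
Overall risk P(Y=1) = π·p₁ + (1−π)·p₀ = 0.16×0.795 + 0.84×0.0815 = 0.19566.
Under exogeneity, PAF = [P(Y=1) − p₀] / P(Y=1).
PAF = (0.19566 − 0.0815) / 0.19566 ≈ 0.5835

PAF ≈ 0.583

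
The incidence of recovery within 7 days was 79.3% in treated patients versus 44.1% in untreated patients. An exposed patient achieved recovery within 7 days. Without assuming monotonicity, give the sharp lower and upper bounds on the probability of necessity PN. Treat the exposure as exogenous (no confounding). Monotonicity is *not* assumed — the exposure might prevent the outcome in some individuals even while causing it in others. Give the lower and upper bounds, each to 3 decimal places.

0.444 ≤ PN ≤ 0.705

p₁ = 0.793, p₀ = 0.441.
Under exogeneity alone the bounds on PN are max{0,(p₁−p₀)/p₁} ≤ PN ≤ min{1,(1−p₀)/p₁}.
  lower = (p₁ − p₀)/p₁ = 0.352 / 0.793 ≈ 0.4439
  upper = min{1, (1 − p₀)/p₁} = 0.559 / 0.793 ≈ 0.7049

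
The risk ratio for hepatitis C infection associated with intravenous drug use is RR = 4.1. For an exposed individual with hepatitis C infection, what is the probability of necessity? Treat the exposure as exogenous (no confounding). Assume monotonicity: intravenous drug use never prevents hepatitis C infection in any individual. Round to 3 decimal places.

Under exogeneity and monotonicity, PN = (RR − 1) / RR = 1 − 1/RR.
PN = (4.1 − 1) / 4.1 = 3.1 / 4.1 ≈ 0.7561

PN ≈ 0.756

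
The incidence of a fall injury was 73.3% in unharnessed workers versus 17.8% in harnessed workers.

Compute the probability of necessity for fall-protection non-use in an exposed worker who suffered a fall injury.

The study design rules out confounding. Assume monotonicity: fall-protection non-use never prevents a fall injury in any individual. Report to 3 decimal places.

p₁ = 0.733, p₀ = 0.178.
Under exogeneity and monotonicity, PN = (p₁ − p₀) / p₁.
PN = (0.733 − 0.178) / 0.733 = 0.555 / 0.733 ≈ 0.7572

PN ≈ 0.757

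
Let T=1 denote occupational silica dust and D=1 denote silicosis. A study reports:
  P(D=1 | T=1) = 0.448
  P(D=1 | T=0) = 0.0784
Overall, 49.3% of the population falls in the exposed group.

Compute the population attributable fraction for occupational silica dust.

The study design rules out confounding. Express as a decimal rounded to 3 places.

PAF ≈ 0.699

Let p₁ = 0.448, p₀ = 0.0784.
Overall risk P(Y=1) = π·p₁ + (1−π)·p₀ = 0.493×0.448 + 0.507×0.0784 = 0.26061.
Under exogeneity, PAF = [P(Y=1) − p₀] / P(Y=1).
PAF = (0.26061 − 0.0784) / 0.26061 ≈ 0.6992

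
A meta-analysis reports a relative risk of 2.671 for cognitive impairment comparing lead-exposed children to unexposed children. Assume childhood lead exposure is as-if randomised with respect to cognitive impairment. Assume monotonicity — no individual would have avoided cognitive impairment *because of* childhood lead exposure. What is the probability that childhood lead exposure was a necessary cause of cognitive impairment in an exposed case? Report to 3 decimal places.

PN ≈ 0.626

Under exogeneity and monotonicity, PN = (RR − 1) / RR = 1 − 1/RR.
PN = (2.671 − 1) / 2.671 = 1.671 / 2.671 ≈ 0.6256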